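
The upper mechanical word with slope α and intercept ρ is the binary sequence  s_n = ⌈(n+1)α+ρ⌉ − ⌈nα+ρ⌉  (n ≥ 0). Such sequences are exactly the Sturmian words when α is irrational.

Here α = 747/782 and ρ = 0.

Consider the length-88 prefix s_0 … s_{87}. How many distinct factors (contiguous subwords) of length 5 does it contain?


6

t_n = ⌈(n·747)/782⌉ for n = 0 … 88:
  n=0…9: ⌈0/782⌉=0 ⌈747/782⌉=1 ⌈1494/782⌉=2 ⌈2241/782⌉=3 ⌈2988/782⌉=4 ⌈3735/782⌉=5 ⌈4482/782⌉=6 ⌈5229/782⌉=7 ⌈5976/782⌉=8 ⌈6723/782⌉=9
  n=10…19: ⌈7470/782⌉=10 ⌈8217/782⌉=11 ⌈8964/782⌉=12 ⌈9711/782⌉=13 ⌈10458/782⌉=14 ⌈11205/782⌉=15 ⌈11952/782⌉=16 ⌈12699/782⌉=17 ⌈13446/782⌉=18 ⌈14193/782⌉=19
  n=20…29: ⌈14940/782⌉=20 ⌈15687/782⌉=21 ⌈16434/782⌉=22 ⌈17181/782⌉=22 ⌈17928/782⌉=23 ⌈18675/782⌉=24 ⌈19422/782⌉=25 ⌈20169/782⌉=26 ⌈20916/782⌉=27 ⌈21663/782⌉=28
  n=30…39: ⌈22410/782⌉=29 ⌈23157/782⌉=30 ⌈23904/782⌉=31 ⌈24651/782⌉=32 ⌈25398/782⌉=33 ⌈26145/782⌉=34 ⌈26892/782⌉=35 ⌈27639/782⌉=36 ⌈28386/782⌉=37 ⌈29133/782⌉=38
  n=40…49: ⌈29880/782⌉=39 ⌈30627/782⌉=40 ⌈31374/782⌉=41 ⌈32121/782⌉=42 ⌈32868/782⌉=43 ⌈33615/782⌉=43 ⌈34362/782⌉=44 ⌈35109/782⌉=45 ⌈35856/782⌉=46 ⌈36603/782⌉=47
  n=50…59: ⌈37350/782⌉=48 ⌈38097/782⌉=49 ⌈38844/782⌉=50 ⌈39591/782⌉=51 ⌈40338/782⌉=52 ⌈41085/782⌉=53 ⌈41832/782⌉=54 ⌈42579/782⌉=55 ⌈43326/782⌉=56 ⌈44073/782⌉=57
  n=60…69: ⌈44820/782⌉=58 ⌈45567/782⌉=59 ⌈46314/782⌉=60 ⌈47061/782⌉=61 ⌈47808/782⌉=62 ⌈48555/782⌉=63 ⌈49302/782⌉=64 ⌈50049/782⌉=65 ⌈50796/782⌉=65 ⌈51543/782⌉=66
  n=70…79: ⌈52290/782⌉=67 ⌈53037/782⌉=68 ⌈53784/782⌉=69 ⌈54531/782⌉=70 ⌈55278/782⌉=71 ⌈56025/782⌉=72 ⌈56772/782⌉=73 ⌈57519/782⌉=74 ⌈58266/782⌉=75 ⌈59013/782⌉=76
  n=80…88: ⌈59760/782⌉=77 ⌈60507/782⌉=78 ⌈61254/782⌉=79 ⌈62001/782⌉=80 ⌈62748/782⌉=81 ⌈63495/782⌉=82 ⌈64242/782⌉=83 ⌈64989/782⌉=84 ⌈65736/782⌉=85
s_n = t_(n+1) − t_n for n = 0 … 87 gives
prefix = 1111111111111111111111011111111111111111111101111111111111111111111011111111111111111111
slide a length-5 window over [0..4] … [83..87] (84 windows); first occurrence of each distinct factor:
  [  0..  4] 11111
  [ 18.. 22] 11110
  [ 19.. 23] 11101
  [ 20.. 24] 11011
  [ 21.. 25] 10111
  [ 22.. 26] 01111
  (the other 78 windows repeat one of these)
distinct factors: {01111, 10111, 11011, 11101, 11110, 11111}
count = 6  (Sturmian bound for length 5 is 6)


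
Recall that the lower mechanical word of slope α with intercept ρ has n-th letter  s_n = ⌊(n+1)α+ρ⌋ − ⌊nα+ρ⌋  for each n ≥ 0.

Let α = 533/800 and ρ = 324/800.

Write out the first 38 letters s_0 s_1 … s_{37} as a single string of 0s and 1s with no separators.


n=0: ⌊(1·533+324)/800⌋ − ⌊(0·533+324)/800⌋ = ⌊857/800⌋ − ⌊324/800⌋ = 1 − 0 = 1
n=1: ⌊(2·533+324)/800⌋ − ⌊(1·533+324)/800⌋ = ⌊1390/800⌋ − ⌊857/800⌋ = 1 − 1 = 0
n=2: ⌊(3·533+324)/800⌋ − ⌊(2·533+324)/800⌋ = ⌊1923/800⌋ − ⌊1390/800⌋ = 2 − 1 = 1
n=3: ⌊(4·533+324)/800⌋ − ⌊(3·533+324)/800⌋ = ⌊2456/800⌋ − ⌊1923/800⌋ = 3 − 2 = 1
n=4: ⌊(5·533+324)/800⌋ − ⌊(4·533+324)/800⌋ = ⌊2989/800⌋ − ⌊2456/800⌋ = 3 − 3 = 0
n=5: ⌊(6·533+324)/800⌋ − ⌊(5·533+324)/800⌋ = ⌊3522/800⌋ − ⌊2989/800⌋ = 4 − 3 = 1
n=6: ⌊(7·533+324)/800⌋ − ⌊(6·533+324)/800⌋ = ⌊4055/800⌋ − ⌊3522/800⌋ = 5 − 4 = 1
n=7: ⌊(8·533+324)/800⌋ − ⌊(7·533+324)/800⌋ = ⌊4588/800⌋ − ⌊4055/800⌋ = 5 − 5 = 0
n=8: ⌊(9·533+324)/800⌋ − ⌊(8·533+324)/800⌋ = ⌊5121/800⌋ − ⌊4588/800⌋ = 6 − 5 = 1
n=9: ⌊(10·533+324)/800⌋ − ⌊(9·533+324)/800⌋ = ⌊5654/800⌋ − ⌊5121/800⌋ = 7 − 6 = 1
n=10: ⌊(11·533+324)/800⌋ − ⌊(10·533+324)/800⌋ = ⌊6187/800⌋ − ⌊5654/800⌋ = 7 − 7 = 0
n=11: ⌊(12·533+324)/800⌋ − ⌊(11·533+324)/800⌋ = ⌊6720/800⌋ − ⌊6187/800⌋ = 8 − 7 = 1
n=12: ⌊(13·533+324)/800⌋ − ⌊(12·533+324)/800⌋ = ⌊7253/800⌋ − ⌊6720/800⌋ = 9 − 8 = 1
n=13: ⌊(14·533+324)/800⌋ − ⌊(13·533+324)/800⌋ = ⌊7786/800⌋ − ⌊7253/800⌋ = 9 − 9 = 0
n=14: ⌊(15·533+324)/800⌋ − ⌊(14·533+324)/800⌋ = ⌊8319/800⌋ − ⌊7786/800⌋ = 10 − 9 = 1
n=15: ⌊(16·533+324)/800⌋ − ⌊(15·533+324)/800⌋ = ⌊8852/800⌋ − ⌊8319/800⌋ = 11 − 10 = 1
n=16: ⌊(17·533+324)/800⌋ − ⌊(16·533+324)/800⌋ = ⌊9385/800⌋ − ⌊8852/800⌋ = 11 − 11 = 0
n=17: ⌊(18·533+324)/800⌋ − ⌊(17·533+324)/800⌋ = ⌊9918/800⌋ − ⌊9385/800⌋ = 12 − 11 = 1
n=18: ⌊(19·533+324)/800⌋ − ⌊(18·533+324)/800⌋ = ⌊10451/800⌋ − ⌊9918/800⌋ = 13 − 12 = 1
n=19: ⌊(20·533+324)/800⌋ − ⌊(19·533+324)/800⌋ = ⌊10984/800⌋ − ⌊10451/800⌋ = 13 − 13 = 0
n=20: ⌊(21·533+324)/800⌋ − ⌊(20·533+324)/800⌋ = ⌊11517/800⌋ − ⌊10984/800⌋ = 14 − 13 = 1
n=21: ⌊(22·533+324)/800⌋ − ⌊(21·533+324)/800⌋ = ⌊12050/800⌋ − ⌊11517/800⌋ = 15 − 14 = 1
n=22: ⌊(23·533+324)/800⌋ − ⌊(22·533+324)/800⌋ = ⌊12583/800⌋ − ⌊12050/800⌋ = 15 − 15 = 0
n=23: ⌊(24·533+324)/800⌋ − ⌊(23·533+324)/800⌋ = ⌊13116/800⌋ − ⌊12583/800⌋ = 16 − 15 = 1
n=24: ⌊(25·533+324)/800⌋ − ⌊(24·533+324)/800⌋ = ⌊13649/800⌋ − ⌊13116/800⌋ = 17 − 16 = 1
n=25: ⌊(26·533+324)/800⌋ − ⌊(25·533+324)/800⌋ = ⌊14182/800⌋ − ⌊13649/800⌋ = 17 − 17 = 0
n=26: ⌊(27·533+324)/800⌋ − ⌊(26·533+324)/800⌋ = ⌊14715/800⌋ − ⌊14182/800⌋ = 18 − 17 = 1
n=27: ⌊(28·533+324)/800⌋ − ⌊(27·533+324)/800⌋ = ⌊15248/800⌋ − ⌊14715/800⌋ = 19 − 18 = 1
n=28: ⌊(29·533+324)/800⌋ − ⌊(28·533+324)/800⌋ = ⌊15781/800⌋ − ⌊15248/800⌋ = 19 − 19 = 0
n=29: ⌊(30·533+324)/800⌋ − ⌊(29·533+324)/800⌋ = ⌊16314/800⌋ − ⌊15781/800⌋ = 20 − 19 = 1
n=30: ⌊(31·533+324)/800⌋ − ⌊(30·533+324)/800⌋ = ⌊16847/800⌋ − ⌊16314/800⌋ = 21 − 20 = 1
n=31: ⌊(32·533+324)/800⌋ − ⌊(31·533+324)/800⌋ = ⌊17380/800⌋ − ⌊16847/800⌋ = 21 − 21 = 0
n=32: ⌊(33·533+324)/800⌋ − ⌊(32·533+324)/800⌋ = ⌊17913/800⌋ − ⌊17380/800⌋ = 22 − 21 = 1
n=33: ⌊(34·533+324)/800⌋ − ⌊(33·533+324)/800⌋ = ⌊18446/800⌋ − ⌊17913/800⌋ = 23 − 22 = 1
n=34: ⌊(35·533+324)/800⌋ − ⌊(34·533+324)/800⌋ = ⌊18979/800⌋ − ⌊18446/800⌋ = 23 − 23 = 0
n=35: ⌊(36·533+324)/800⌋ − ⌊(35·533+324)/800⌋ = ⌊19512/800⌋ − ⌊18979/800⌋ = 24 − 23 = 1
n=36: ⌊(37·533+324)/800⌋ − ⌊(36·533+324)/800⌋ = ⌊20045/800⌋ − ⌊19512/800⌋ = 25 − 24 = 1
n=37: ⌊(38·533+324)/800⌋ − ⌊(37·533+324)/800⌋ = ⌊20578/800⌋ − ⌊20045/800⌋ = 25 − 25 = 0

10110110110110110110110110110110110110


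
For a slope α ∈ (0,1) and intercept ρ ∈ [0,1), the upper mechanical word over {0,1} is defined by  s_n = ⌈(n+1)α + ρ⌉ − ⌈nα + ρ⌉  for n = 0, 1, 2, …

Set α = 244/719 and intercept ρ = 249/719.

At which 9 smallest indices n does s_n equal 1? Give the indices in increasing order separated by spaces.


1 4 7 10 13 16 19 22 25

n=0: ⌈493/719⌉−⌈249/719⌉ = 1−1 = 0
n=1: ⌈737/719⌉−⌈493/719⌉ = 2−1 = 1  ← one
n=2: ⌈981/719⌉−⌈737/719⌉ = 2−2 = 0
n=3: ⌈1225/719⌉−⌈981/719⌉ = 2−2 = 0
n=4: ⌈1469/719⌉−⌈1225/719⌉ = 3−2 = 1  ← one
n=5: ⌈1713/719⌉−⌈1469/719⌉ = 3−3 = 0
n=6: ⌈1957/719⌉−⌈1713/719⌉ = 3−3 = 0
n=7: ⌈2201/719⌉−⌈1957/719⌉ = 4−3 = 1  ← one
n=8: ⌈2445/719⌉−⌈2201/719⌉ = 4−4 = 0
n=9: ⌈2689/719⌉−⌈2445/719⌉ = 4−4 = 0
n=10: ⌈2933/719⌉−⌈2689/719⌉ = 5−4 = 1  ← one
n=11: ⌈3177/719⌉−⌈2933/719⌉ = 5−5 = 0
n=12: ⌈3421/719⌉−⌈3177/719⌉ = 5−5 = 0
n=13: ⌈3665/719⌉−⌈3421/719⌉ = 6−5 = 1  ← one
n=14: ⌈3909/719⌉−⌈3665/719⌉ = 6−6 = 0
n=15: ⌈4153/719⌉−⌈3909/719⌉ = 6−6 = 0
n=16: ⌈4397/719⌉−⌈4153/719⌉ = 7−6 = 1  ← one
n=17: ⌈4641/719⌉−⌈4397/719⌉ = 7−7 = 0
n=18: ⌈4885/719⌉−⌈4641/719⌉ = 7−7 = 0
n=19: ⌈5129/719⌉−⌈4885/719⌉ = 8−7 = 1  ← one
n=20: ⌈5373/719⌉−⌈5129/719⌉ = 8−8 = 0
n=21: ⌈5617/719⌉−⌈5373/719⌉ = 8−8 = 0
n=22: ⌈5861/719⌉−⌈5617/719⌉ = 9−8 = 1  ← one
n=23: ⌈6105/719⌉−⌈5861/719⌉ = 9−9 = 0
n=24: ⌈6349/719⌉−⌈6105/719⌉ = 9−9 = 0
n=25: ⌈6593/719⌉−⌈6349/719⌉ = 10−9 = 1  ← one
positions of the first 9 ones: 1 4 7 10 13 16 19 22 25


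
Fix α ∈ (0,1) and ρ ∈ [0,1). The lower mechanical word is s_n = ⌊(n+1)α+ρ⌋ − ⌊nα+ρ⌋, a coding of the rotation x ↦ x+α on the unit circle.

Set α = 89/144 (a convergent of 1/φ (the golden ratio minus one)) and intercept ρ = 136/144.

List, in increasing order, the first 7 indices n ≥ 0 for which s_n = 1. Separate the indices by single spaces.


n=0: ⌊225/144⌋−⌊136/144⌋ = 1−0 = 1  ← one
n=1: ⌊314/144⌋−⌊225/144⌋ = 2−1 = 1  ← one
n=2: ⌊403/144⌋−⌊314/144⌋ = 2−2 = 0
n=3: ⌊492/144⌋−⌊403/144⌋ = 3−2 = 1  ← one
n=4: ⌊581/144⌋−⌊492/144⌋ = 4−3 = 1  ← one
n=5: ⌊670/144⌋−⌊581/144⌋ = 4−4 = 0
n=6: ⌊759/144⌋−⌊670/144⌋ = 5−4 = 1  ← one
n=7: ⌊848/144⌋−⌊759/144⌋ = 5−5 = 0
n=8: ⌊937/144⌋−⌊848/144⌋ = 6−5 = 1  ← one
n=9: ⌊1026/144⌋−⌊937/144⌋ = 7−6 = 1  ← one
positions of the first 7 ones: 0 1 3 4 6 8 9

0 1 3 4 6 8 9


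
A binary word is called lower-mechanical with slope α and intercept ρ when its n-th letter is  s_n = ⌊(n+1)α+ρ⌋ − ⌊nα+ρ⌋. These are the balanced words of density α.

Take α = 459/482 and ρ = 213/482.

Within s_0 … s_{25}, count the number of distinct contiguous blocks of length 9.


10

t_n = ⌊(n·459+213)/482⌋ for n = 0 … 26:
  n=0…9: ⌊213/482⌋=0 ⌊672/482⌋=1 ⌊1131/482⌋=2 ⌊1590/482⌋=3 ⌊2049/482⌋=4 ⌊2508/482⌋=5 ⌊2967/482⌋=6 ⌊3426/482⌋=7 ⌊3885/482⌋=8 ⌊4344/482⌋=9
  n=10…19: ⌊4803/482⌋=9 ⌊5262/482⌋=10 ⌊5721/482⌋=11 ⌊6180/482⌋=12 ⌊6639/482⌋=13 ⌊7098/482⌋=14 ⌊7557/482⌋=15 ⌊8016/482⌋=16 ⌊8475/482⌋=17 ⌊8934/482⌋=18
  n=20…26: ⌊9393/482⌋=19 ⌊9852/482⌋=20 ⌊10311/482⌋=21 ⌊10770/482⌋=22 ⌊11229/482⌋=23 ⌊11688/482⌋=24 ⌊12147/482⌋=25
s_n = t_(n+1) − t_n for n = 0 … 25 gives
prefix = 11111111101111111111111111
slide a length-9 window over [0..8] … [17..25] (18 windows); first occurrence of each distinct factor:
  [  0..  8] 111111111
  [  1..  9] 111111110
  [  2.. 10] 111111101
  [  3.. 11] 111111011
  [  4.. 12] 111110111
  [  5.. 13] 111101111
  [  6.. 14] 111011111
  [  7.. 15] 110111111
  [  8.. 16] 101111111
  [  9.. 17] 011111111
  (the other 8 windows repeat one of these)
distinct factors: {011111111, 101111111, 110111111, 111011111, 111101111, 111110111, 111111011, 111111101, 111111110, 111111111}
count = 10  (Sturmian bound for length 9 is 10)


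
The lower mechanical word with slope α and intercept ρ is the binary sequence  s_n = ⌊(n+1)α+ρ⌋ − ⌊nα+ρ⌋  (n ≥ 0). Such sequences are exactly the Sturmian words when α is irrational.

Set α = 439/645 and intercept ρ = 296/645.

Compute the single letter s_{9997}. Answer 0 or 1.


(n+1)α + ρ = (9998·439 + 296) / 645 = 4389418/645
nα + ρ     = (9997·439 + 296) / 645 = 4388979/645
⌊4389418/645⌋ = 6805,  ⌊4388979/645⌋ = 6804
s_{9997} = 6805 − 6804 = 1

1


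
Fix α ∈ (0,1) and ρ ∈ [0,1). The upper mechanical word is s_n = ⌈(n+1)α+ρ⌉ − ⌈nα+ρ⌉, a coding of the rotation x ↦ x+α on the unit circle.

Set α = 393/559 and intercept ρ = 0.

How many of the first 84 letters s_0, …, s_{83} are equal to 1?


60

#1s = Σ_{n=0}^{83} s_n = Σ_{n=0}^{83} (⌈(n+1)α+ρ⌉ − ⌈nα+ρ⌉)
the sum telescopes: every ⌈nα+ρ⌉ with 0 < n < 84 appears once with + and once with −, leaving ⌈84α+ρ⌉ − ⌈0·α+ρ⌉
84α + ρ = (84·393) / 559 = 33012/559
ρ = 0/559
⌈33012/559⌉ = 60,  ⌈0/559⌉ = 0
#1s = 60 − 0 = 60


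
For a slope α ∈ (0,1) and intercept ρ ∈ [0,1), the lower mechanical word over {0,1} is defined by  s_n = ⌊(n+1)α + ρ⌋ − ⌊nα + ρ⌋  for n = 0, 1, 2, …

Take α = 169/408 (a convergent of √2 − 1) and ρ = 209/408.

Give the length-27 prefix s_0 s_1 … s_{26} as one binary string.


010100101010010100101010010

n=0: ⌊(1·169+209)/408⌋ − ⌊(0·169+209)/408⌋ = ⌊378/408⌋ − ⌊209/408⌋ = 0 − 0 = 0
n=1: ⌊(2·169+209)/408⌋ − ⌊(1·169+209)/408⌋ = ⌊547/408⌋ − ⌊378/408⌋ = 1 − 0 = 1
n=2: ⌊(3·169+209)/408⌋ − ⌊(2·169+209)/408⌋ = ⌊716/408⌋ − ⌊547/408⌋ = 1 − 1 = 0
n=3: ⌊(4·169+209)/408⌋ − ⌊(3·169+209)/408⌋ = ⌊885/408⌋ − ⌊716/408⌋ = 2 − 1 = 1
n=4: ⌊(5·169+209)/408⌋ − ⌊(4·169+209)/408⌋ = ⌊1054/408⌋ − ⌊885/408⌋ = 2 − 2 = 0
n=5: ⌊(6·169+209)/408⌋ − ⌊(5·169+209)/408⌋ = ⌊1223/408⌋ − ⌊1054/408⌋ = 2 − 2 = 0
n=6: ⌊(7·169+209)/408⌋ − ⌊(6·169+209)/408⌋ = ⌊1392/408⌋ − ⌊1223/408⌋ = 3 − 2 = 1
n=7: ⌊(8·169+209)/408⌋ − ⌊(7·169+209)/408⌋ = ⌊1561/408⌋ − ⌊1392/408⌋ = 3 − 3 = 0
n=8: ⌊(9·169+209)/408⌋ − ⌊(8·169+209)/408⌋ = ⌊1730/408⌋ − ⌊1561/408⌋ = 4 − 3 = 1
n=9: ⌊(10·169+209)/408⌋ − ⌊(9·169+209)/408⌋ = ⌊1899/408⌋ − ⌊1730/408⌋ = 4 − 4 = 0
n=10: ⌊(11·169+209)/408⌋ − ⌊(10·169+209)/408⌋ = ⌊2068/408⌋ − ⌊1899/408⌋ = 5 − 4 = 1
n=11: ⌊(12·169+209)/408⌋ − ⌊(11·169+209)/408⌋ = ⌊2237/408⌋ − ⌊2068/408⌋ = 5 − 5 = 0
n=12: ⌊(13·169+209)/408⌋ − ⌊(12·169+209)/408⌋ = ⌊2406/408⌋ − ⌊2237/408⌋ = 5 − 5 = 0
n=13: ⌊(14·169+209)/408⌋ − ⌊(13·169+209)/408⌋ = ⌊2575/408⌋ − ⌊2406/408⌋ = 6 − 5 = 1
n=14: ⌊(15·169+209)/408⌋ − ⌊(14·169+209)/408⌋ = ⌊2744/408⌋ − ⌊2575/408⌋ = 6 − 6 = 0
n=15: ⌊(16·169+209)/408⌋ − ⌊(15·169+209)/408⌋ = ⌊2913/408⌋ − ⌊2744/408⌋ = 7 − 6 = 1
n=16: ⌊(17·169+209)/408⌋ − ⌊(16·169+209)/408⌋ = ⌊3082/408⌋ − ⌊2913/408⌋ = 7 − 7 = 0
n=17: ⌊(18·169+209)/408⌋ − ⌊(17·169+209)/408⌋ = ⌊3251/408⌋ − ⌊3082/408⌋ = 7 − 7 = 0
n=18: ⌊(19·169+209)/408⌋ − ⌊(18·169+209)/408⌋ = ⌊3420/408⌋ − ⌊3251/408⌋ = 8 − 7 = 1
n=19: ⌊(20·169+209)/408⌋ − ⌊(19·169+209)/408⌋ = ⌊3589/408⌋ − ⌊3420/408⌋ = 8 − 8 = 0
n=20: ⌊(21·169+209)/408⌋ − ⌊(20·169+209)/408⌋ = ⌊3758/408⌋ − ⌊3589/408⌋ = 9 − 8 = 1
n=21: ⌊(22·169+209)/408⌋ − ⌊(21·169+209)/408⌋ = ⌊3927/408⌋ − ⌊3758/408⌋ = 9 − 9 = 0
n=22: ⌊(23·169+209)/408⌋ − ⌊(22·169+209)/408⌋ = ⌊4096/408⌋ − ⌊3927/408⌋ = 10 − 9 = 1
n=23: ⌊(24·169+209)/408⌋ − ⌊(23·169+209)/408⌋ = ⌊4265/408⌋ − ⌊4096/408⌋ = 10 − 10 = 0
n=24: ⌊(25·169+209)/408⌋ − ⌊(24·169+209)/408⌋ = ⌊4434/408⌋ − ⌊4265/408⌋ = 10 − 10 = 0
n=25: ⌊(26·169+209)/408⌋ − ⌊(25·169+209)/408⌋ = ⌊4603/408⌋ − ⌊4434/408⌋ = 11 − 10 = 1
n=26: ⌊(27·169+209)/408⌋ − ⌊(26·169+209)/408⌋ = ⌊4772/408⌋ − ⌊4603/408⌋ = 11 − 11 = 0


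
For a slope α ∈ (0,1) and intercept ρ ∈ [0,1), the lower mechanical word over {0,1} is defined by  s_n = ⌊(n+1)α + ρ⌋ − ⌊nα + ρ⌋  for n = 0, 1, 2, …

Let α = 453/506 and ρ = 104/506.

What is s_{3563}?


(n+1)α + ρ = (3564·453 + 104) / 506 = 1614596/506
nα + ρ     = (3563·453 + 104) / 506 = 1614143/506
⌊1614596/506⌋ = 3190,  ⌊1614143/506⌋ = 3190
s_{3563} = 3190 − 3190 = 0

0


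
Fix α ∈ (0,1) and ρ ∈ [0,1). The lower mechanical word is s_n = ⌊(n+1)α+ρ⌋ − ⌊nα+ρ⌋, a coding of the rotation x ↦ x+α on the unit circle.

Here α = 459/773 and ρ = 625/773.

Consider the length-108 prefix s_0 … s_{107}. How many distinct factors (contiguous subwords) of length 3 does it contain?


4

t_n = ⌊(n·459+625)/773⌋ for n = 0 … 108:
  n=0…9: ⌊625/773⌋=0 ⌊1084/773⌋=1 ⌊1543/773⌋=1 ⌊2002/773⌋=2 ⌊2461/773⌋=3 ⌊2920/773⌋=3 ⌊3379/773⌋=4 ⌊3838/773⌋=4 ⌊4297/773⌋=5 ⌊4756/773⌋=6
  n=10…19: ⌊5215/773⌋=6 ⌊5674/773⌋=7 ⌊6133/773⌋=7 ⌊6592/773⌋=8 ⌊7051/773⌋=9 ⌊7510/773⌋=9 ⌊7969/773⌋=10 ⌊8428/773⌋=10 ⌊8887/773⌋=11 ⌊9346/773⌋=12
  n=20…29: ⌊9805/773⌋=12 ⌊10264/773⌋=13 ⌊10723/773⌋=13 ⌊11182/773⌋=14 ⌊11641/773⌋=15 ⌊12100/773⌋=15 ⌊12559/773⌋=16 ⌊13018/773⌋=16 ⌊13477/773⌋=17 ⌊13936/773⌋=18
  n=30…39: ⌊14395/773⌋=18 ⌊14854/773⌋=19 ⌊15313/773⌋=19 ⌊15772/773⌋=20 ⌊16231/773⌋=20 ⌊16690/773⌋=21 ⌊17149/773⌋=22 ⌊17608/773⌋=22 ⌊18067/773⌋=23 ⌊18526/773⌋=23
  n=40…49: ⌊18985/773⌋=24 ⌊19444/773⌋=25 ⌊19903/773⌋=25 ⌊20362/773⌋=26 ⌊20821/773⌋=26 ⌊21280/773⌋=27 ⌊21739/773⌋=28 ⌊22198/773⌋=28 ⌊22657/773⌋=29 ⌊23116/773⌋=29
  n=50…59: ⌊23575/773⌋=30 ⌊24034/773⌋=31 ⌊24493/773⌋=31 ⌊24952/773⌋=32 ⌊25411/773⌋=32 ⌊25870/773⌋=33 ⌊26329/773⌋=34 ⌊26788/773⌋=34 ⌊27247/773⌋=35 ⌊27706/773⌋=35
  n=60…69: ⌊28165/773⌋=36 ⌊28624/773⌋=37 ⌊29083/773⌋=37 ⌊29542/773⌋=38 ⌊30001/773⌋=38 ⌊30460/773⌋=39 ⌊30919/773⌋=39 ⌊31378/773⌋=40 ⌊31837/773⌋=41 ⌊32296/773⌋=41
  n=70…79: ⌊32755/773⌋=42 ⌊33214/773⌋=42 ⌊33673/773⌋=43 ⌊34132/773⌋=44 ⌊34591/773⌋=44 ⌊35050/773⌋=45 ⌊35509/773⌋=45 ⌊35968/773⌋=46 ⌊36427/773⌋=47 ⌊36886/773⌋=47
  n=80…89: ⌊37345/773⌋=48 ⌊37804/773⌋=48 ⌊38263/773⌋=49 ⌊38722/773⌋=50 ⌊39181/773⌋=50 ⌊39640/773⌋=51 ⌊40099/773⌋=51 ⌊40558/773⌋=52 ⌊41017/773⌋=53 ⌊41476/773⌋=53
  n=90…99: ⌊41935/773⌋=54 ⌊42394/773⌋=54 ⌊42853/773⌋=55 ⌊43312/773⌋=56 ⌊43771/773⌋=56 ⌊44230/773⌋=57 ⌊44689/773⌋=57 ⌊45148/773⌋=58 ⌊45607/773⌋=59 ⌊46066/773⌋=59
  n=100…108: ⌊46525/773⌋=60 ⌊46984/773⌋=60 ⌊47443/773⌋=61 ⌊47902/773⌋=61 ⌊48361/773⌋=62 ⌊48820/773⌋=63 ⌊49279/773⌋=63 ⌊49738/773⌋=64 ⌊50197/773⌋=64
s_n = t_(n+1) − t_n for n = 0 … 107 gives
prefix = 101101011010110101101011010110101011010110101101011010110101101010110101101011010110101101011010110101011010
slide a length-3 window over [0..2] … [105..107] (106 windows); first occurrence of each distinct factor:
  [  0..  2] 101
  [  1..  3] 011
  [  2..  4] 110
  [  4..  6] 010
  (the other 102 windows repeat one of these)
distinct factors: {010, 011, 101, 110}
count = 4  (Sturmian bound for length 3 is 4)


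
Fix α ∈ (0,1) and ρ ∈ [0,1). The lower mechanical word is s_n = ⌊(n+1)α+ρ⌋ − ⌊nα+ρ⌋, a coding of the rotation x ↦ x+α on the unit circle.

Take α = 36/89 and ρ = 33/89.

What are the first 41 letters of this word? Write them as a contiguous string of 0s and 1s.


n=0: ⌊(1·36+33)/89⌋ − ⌊(0·36+33)/89⌋ = ⌊69/89⌋ − ⌊33/89⌋ = 0 − 0 = 0
n=1: ⌊(2·36+33)/89⌋ − ⌊(1·36+33)/89⌋ = ⌊105/89⌋ − ⌊69/89⌋ = 1 − 0 = 1
n=2: ⌊(3·36+33)/89⌋ − ⌊(2·36+33)/89⌋ = ⌊141/89⌋ − ⌊105/89⌋ = 1 − 1 = 0
n=3: ⌊(4·36+33)/89⌋ − ⌊(3·36+33)/89⌋ = ⌊177/89⌋ − ⌊141/89⌋ = 1 − 1 = 0
n=4: ⌊(5·36+33)/89⌋ − ⌊(4·36+33)/89⌋ = ⌊213/89⌋ − ⌊177/89⌋ = 2 − 1 = 1
n=5: ⌊(6·36+33)/89⌋ − ⌊(5·36+33)/89⌋ = ⌊249/89⌋ − ⌊213/89⌋ = 2 − 2 = 0
n=6: ⌊(7·36+33)/89⌋ − ⌊(6·36+33)/89⌋ = ⌊285/89⌋ − ⌊249/89⌋ = 3 − 2 = 1
n=7: ⌊(8·36+33)/89⌋ − ⌊(7·36+33)/89⌋ = ⌊321/89⌋ − ⌊285/89⌋ = 3 − 3 = 0
n=8: ⌊(9·36+33)/89⌋ − ⌊(8·36+33)/89⌋ = ⌊357/89⌋ − ⌊321/89⌋ = 4 − 3 = 1
n=9: ⌊(10·36+33)/89⌋ − ⌊(9·36+33)/89⌋ = ⌊393/89⌋ − ⌊357/89⌋ = 4 − 4 = 0
n=10: ⌊(11·36+33)/89⌋ − ⌊(10·36+33)/89⌋ = ⌊429/89⌋ − ⌊393/89⌋ = 4 − 4 = 0
n=11: ⌊(12·36+33)/89⌋ − ⌊(11·36+33)/89⌋ = ⌊465/89⌋ − ⌊429/89⌋ = 5 − 4 = 1
n=12: ⌊(13·36+33)/89⌋ − ⌊(12·36+33)/89⌋ = ⌊501/89⌋ − ⌊465/89⌋ = 5 − 5 = 0
n=13: ⌊(14·36+33)/89⌋ − ⌊(13·36+33)/89⌋ = ⌊537/89⌋ − ⌊501/89⌋ = 6 − 5 = 1
n=14: ⌊(15·36+33)/89⌋ − ⌊(14·36+33)/89⌋ = ⌊573/89⌋ − ⌊537/89⌋ = 6 − 6 = 0
n=15: ⌊(16·36+33)/89⌋ − ⌊(15·36+33)/89⌋ = ⌊609/89⌋ − ⌊573/89⌋ = 6 − 6 = 0
n=16: ⌊(17·36+33)/89⌋ − ⌊(16·36+33)/89⌋ = ⌊645/89⌋ − ⌊609/89⌋ = 7 − 6 = 1
n=17: ⌊(18·36+33)/89⌋ − ⌊(17·36+33)/89⌋ = ⌊681/89⌋ − ⌊645/89⌋ = 7 − 7 = 0
n=18: ⌊(19·36+33)/89⌋ − ⌊(18·36+33)/89⌋ = ⌊717/89⌋ − ⌊681/89⌋ = 8 − 7 = 1
n=19: ⌊(20·36+33)/89⌋ − ⌊(19·36+33)/89⌋ = ⌊753/89⌋ − ⌊717/89⌋ = 8 − 8 = 0
n=20: ⌊(21·36+33)/89⌋ − ⌊(20·36+33)/89⌋ = ⌊789/89⌋ − ⌊753/89⌋ = 8 − 8 = 0
n=21: ⌊(22·36+33)/89⌋ − ⌊(21·36+33)/89⌋ = ⌊825/89⌋ − ⌊789/89⌋ = 9 − 8 = 1
n=22: ⌊(23·36+33)/89⌋ − ⌊(22·36+33)/89⌋ = ⌊861/89⌋ − ⌊825/89⌋ = 9 − 9 = 0
n=23: ⌊(24·36+33)/89⌋ − ⌊(23·36+33)/89⌋ = ⌊897/89⌋ − ⌊861/89⌋ = 10 − 9 = 1
n=24: ⌊(25·36+33)/89⌋ − ⌊(24·36+33)/89⌋ = ⌊933/89⌋ − ⌊897/89⌋ = 10 − 10 = 0
n=25: ⌊(26·36+33)/89⌋ − ⌊(25·36+33)/89⌋ = ⌊969/89⌋ − ⌊933/89⌋ = 10 − 10 = 0
n=26: ⌊(27·36+33)/89⌋ − ⌊(26·36+33)/89⌋ = ⌊1005/89⌋ − ⌊969/89⌋ = 11 − 10 = 1
n=27: ⌊(28·36+33)/89⌋ − ⌊(27·36+33)/89⌋ = ⌊1041/89⌋ − ⌊1005/89⌋ = 11 − 11 = 0
n=28: ⌊(29·36+33)/89⌋ − ⌊(28·36+33)/89⌋ = ⌊1077/89⌋ − ⌊1041/89⌋ = 12 − 11 = 1
n=29: ⌊(30·36+33)/89⌋ − ⌊(29·36+33)/89⌋ = ⌊1113/89⌋ − ⌊1077/89⌋ = 12 − 12 = 0
n=30: ⌊(31·36+33)/89⌋ − ⌊(30·36+33)/89⌋ = ⌊1149/89⌋ − ⌊1113/89⌋ = 12 − 12 = 0
n=31: ⌊(32·36+33)/89⌋ − ⌊(31·36+33)/89⌋ = ⌊1185/89⌋ − ⌊1149/89⌋ = 13 − 12 = 1
n=32: ⌊(33·36+33)/89⌋ − ⌊(32·36+33)/89⌋ = ⌊1221/89⌋ − ⌊1185/89⌋ = 13 − 13 = 0
n=33: ⌊(34·36+33)/89⌋ − ⌊(33·36+33)/89⌋ = ⌊1257/89⌋ − ⌊1221/89⌋ = 14 − 13 = 1
n=34: ⌊(35·36+33)/89⌋ − ⌊(34·36+33)/89⌋ = ⌊1293/89⌋ − ⌊1257/89⌋ = 14 − 14 = 0
n=35: ⌊(36·36+33)/89⌋ − ⌊(35·36+33)/89⌋ = ⌊1329/89⌋ − ⌊1293/89⌋ = 14 − 14 = 0
n=36: ⌊(37·36+33)/89⌋ − ⌊(36·36+33)/89⌋ = ⌊1365/89⌋ − ⌊1329/89⌋ = 15 − 14 = 1
n=37: ⌊(38·36+33)/89⌋ − ⌊(37·36+33)/89⌋ = ⌊1401/89⌋ − ⌊1365/89⌋ = 15 − 15 = 0
n=38: ⌊(39·36+33)/89⌋ − ⌊(38·36+33)/89⌋ = ⌊1437/89⌋ − ⌊1401/89⌋ = 16 − 15 = 1
n=39: ⌊(40·36+33)/89⌋ − ⌊(39·36+33)/89⌋ = ⌊1473/89⌋ − ⌊1437/89⌋ = 16 − 16 = 0
n=40: ⌊(41·36+33)/89⌋ − ⌊(40·36+33)/89⌋ = ⌊1509/89⌋ − ⌊1473/89⌋ = 16 − 16 = 0

01001010100101001010010100101001010010100


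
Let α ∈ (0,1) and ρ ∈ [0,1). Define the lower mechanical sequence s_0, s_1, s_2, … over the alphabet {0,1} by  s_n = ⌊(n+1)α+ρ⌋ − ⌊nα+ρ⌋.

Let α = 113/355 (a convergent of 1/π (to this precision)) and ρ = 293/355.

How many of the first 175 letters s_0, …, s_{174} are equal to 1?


#1s = Σ_{n=0}^{174} s_n = Σ_{n=0}^{174} (⌊(n+1)α+ρ⌋ − ⌊nα+ρ⌋)
the sum telescopes: every ⌊nα+ρ⌋ with 0 < n < 175 appears once with + and once with −, leaving ⌊175α+ρ⌋ − ⌊0·α+ρ⌋
175α + ρ = (175·113 + 293) / 355 = 20068/355
ρ = 293/355
⌊20068/355⌋ = 56,  ⌊293/355⌋ = 0
#1s = 56 − 0 = 56

56


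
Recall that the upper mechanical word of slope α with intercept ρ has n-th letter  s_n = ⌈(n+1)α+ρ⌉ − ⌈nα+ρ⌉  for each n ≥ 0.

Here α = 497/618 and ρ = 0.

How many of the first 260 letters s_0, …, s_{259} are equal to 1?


#1s = Σ_{n=0}^{259} s_n = Σ_{n=0}^{259} (⌈(n+1)α+ρ⌉ − ⌈nα+ρ⌉)
the sum telescopes: every ⌈nα+ρ⌉ with 0 < n < 260 appears once with + and once with −, leaving ⌈260α+ρ⌉ − ⌈0·α+ρ⌉
260α + ρ = (260·497) / 618 = 129220/618
ρ = 0/618
⌈129220/618⌉ = 210,  ⌈0/618⌉ = 0
#1s = 210 − 0 = 210

210


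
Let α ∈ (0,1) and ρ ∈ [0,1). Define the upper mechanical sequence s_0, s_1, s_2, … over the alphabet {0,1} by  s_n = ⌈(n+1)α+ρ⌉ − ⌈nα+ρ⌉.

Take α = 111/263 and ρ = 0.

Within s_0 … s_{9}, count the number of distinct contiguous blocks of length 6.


5

t_n = ⌈(n·111)/263⌉ for n = 0 … 10:
  n=0…9: ⌈0/263⌉=0 ⌈111/263⌉=1 ⌈222/263⌉=1 ⌈333/263⌉=2 ⌈444/263⌉=2 ⌈555/263⌉=3 ⌈666/263⌉=3 ⌈777/263⌉=3 ⌈888/263⌉=4 ⌈999/263⌉=4
  n=10: ⌈1110/263⌉=5
s_n = t_(n+1) − t_n for n = 0 … 9 gives
prefix = 1010100101
slide a length-6 window over [0..5] … [4..9] (5 windows); first occurrence of each distinct factor:
  [  0..  5] 101010
  [  1..  6] 010100
  [  2..  7] 101001
  [  3..  8] 010010
  [  4..  9] 100101
distinct factors: {010010, 010100, 100101, 101001, 101010}
count = 5  (Sturmian bound for length 6 is 7)


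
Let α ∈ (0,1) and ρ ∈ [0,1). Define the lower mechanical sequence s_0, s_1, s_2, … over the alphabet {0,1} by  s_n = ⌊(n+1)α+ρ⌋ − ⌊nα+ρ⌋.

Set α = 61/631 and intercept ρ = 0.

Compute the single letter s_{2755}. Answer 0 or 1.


0

(n+1)α + ρ = (2756·61) / 631 = 168116/631
nα + ρ     = (2755·61) / 631 = 168055/631
⌊168116/631⌋ = 266,  ⌊168055/631⌋ = 266
s_{2755} = 266 − 266 = 0


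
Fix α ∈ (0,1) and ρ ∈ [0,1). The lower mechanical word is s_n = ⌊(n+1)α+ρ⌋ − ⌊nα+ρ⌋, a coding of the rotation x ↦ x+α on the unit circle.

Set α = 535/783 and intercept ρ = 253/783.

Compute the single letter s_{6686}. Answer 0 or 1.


1

(n+1)α + ρ = (6687·535 + 253) / 783 = 3577798/783
nα + ρ     = (6686·535 + 253) / 783 = 3577263/783
⌊3577798/783⌋ = 4569,  ⌊3577263/783⌋ = 4568
s_{6686} = 4569 − 4568 = 1


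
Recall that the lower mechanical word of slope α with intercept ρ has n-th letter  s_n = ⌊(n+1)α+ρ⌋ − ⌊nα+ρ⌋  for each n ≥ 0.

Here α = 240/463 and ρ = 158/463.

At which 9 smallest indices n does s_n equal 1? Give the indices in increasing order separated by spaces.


1 3 5 7 8 10 12 14 16

n=0: ⌊398/463⌋−⌊158/463⌋ = 0−0 = 0
n=1: ⌊638/463⌋−⌊398/463⌋ = 1−0 = 1  ← one
n=2: ⌊878/463⌋−⌊638/463⌋ = 1−1 = 0
n=3: ⌊1118/463⌋−⌊878/463⌋ = 2−1 = 1  ← one
n=4: ⌊1358/463⌋−⌊1118/463⌋ = 2−2 = 0
n=5: ⌊1598/463⌋−⌊1358/463⌋ = 3−2 = 1  ← one
n=6: ⌊1838/463⌋−⌊1598/463⌋ = 3−3 = 0
n=7: ⌊2078/463⌋−⌊1838/463⌋ = 4−3 = 1  ← one
n=8: ⌊2318/463⌋−⌊2078/463⌋ = 5−4 = 1  ← one
n=9: ⌊2558/463⌋−⌊2318/463⌋ = 5−5 = 0
n=10: ⌊2798/463⌋−⌊2558/463⌋ = 6−5 = 1  ← one
n=11: ⌊3038/463⌋−⌊2798/463⌋ = 6−6 = 0
n=12: ⌊3278/463⌋−⌊3038/463⌋ = 7−6 = 1  ← one
n=13: ⌊3518/463⌋−⌊3278/463⌋ = 7−7 = 0
n=14: ⌊3758/463⌋−⌊3518/463⌋ = 8−7 = 1  ← one
n=15: ⌊3998/463⌋−⌊3758/463⌋ = 8−8 = 0
n=16: ⌊4238/463⌋−⌊3998/463⌋ = 9−8 = 1  ← one
positions of the first 9 ones: 1 3 5 7 8 10 12 14 16


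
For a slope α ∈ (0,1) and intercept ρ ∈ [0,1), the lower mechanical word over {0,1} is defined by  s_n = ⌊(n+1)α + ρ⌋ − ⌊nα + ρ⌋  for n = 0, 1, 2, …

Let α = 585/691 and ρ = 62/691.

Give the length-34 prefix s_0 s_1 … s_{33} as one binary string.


n=0: ⌊(1·585+62)/691⌋ − ⌊(0·585+62)/691⌋ = ⌊647/691⌋ − ⌊62/691⌋ = 0 − 0 = 0
n=1: ⌊(2·585+62)/691⌋ − ⌊(1·585+62)/691⌋ = ⌊1232/691⌋ − ⌊647/691⌋ = 1 − 0 = 1
n=2: ⌊(3·585+62)/691⌋ − ⌊(2·585+62)/691⌋ = ⌊1817/691⌋ − ⌊1232/691⌋ = 2 − 1 = 1
n=3: ⌊(4·585+62)/691⌋ − ⌊(3·585+62)/691⌋ = ⌊2402/691⌋ − ⌊1817/691⌋ = 3 − 2 = 1
n=4: ⌊(5·585+62)/691⌋ − ⌊(4·585+62)/691⌋ = ⌊2987/691⌋ − ⌊2402/691⌋ = 4 − 3 = 1
n=5: ⌊(6·585+62)/691⌋ − ⌊(5·585+62)/691⌋ = ⌊3572/691⌋ − ⌊2987/691⌋ = 5 − 4 = 1
n=6: ⌊(7·585+62)/691⌋ − ⌊(6·585+62)/691⌋ = ⌊4157/691⌋ − ⌊3572/691⌋ = 6 − 5 = 1
n=7: ⌊(8·585+62)/691⌋ − ⌊(7·585+62)/691⌋ = ⌊4742/691⌋ − ⌊4157/691⌋ = 6 − 6 = 0
n=8: ⌊(9·585+62)/691⌋ − ⌊(8·585+62)/691⌋ = ⌊5327/691⌋ − ⌊4742/691⌋ = 7 − 6 = 1
n=9: ⌊(10·585+62)/691⌋ − ⌊(9·585+62)/691⌋ = ⌊5912/691⌋ − ⌊5327/691⌋ = 8 − 7 = 1
n=10: ⌊(11·585+62)/691⌋ − ⌊(10·585+62)/691⌋ = ⌊6497/691⌋ − ⌊5912/691⌋ = 9 − 8 = 1
n=11: ⌊(12·585+62)/691⌋ − ⌊(11·585+62)/691⌋ = ⌊7082/691⌋ − ⌊6497/691⌋ = 10 − 9 = 1
n=12: ⌊(13·585+62)/691⌋ − ⌊(12·585+62)/691⌋ = ⌊7667/691⌋ − ⌊7082/691⌋ = 11 − 10 = 1
n=13: ⌊(14·585+62)/691⌋ − ⌊(13·585+62)/691⌋ = ⌊8252/691⌋ − ⌊7667/691⌋ = 11 − 11 = 0
n=14: ⌊(15·585+62)/691⌋ − ⌊(14·585+62)/691⌋ = ⌊8837/691⌋ − ⌊8252/691⌋ = 12 − 11 = 1
n=15: ⌊(16·585+62)/691⌋ − ⌊(15·585+62)/691⌋ = ⌊9422/691⌋ − ⌊8837/691⌋ = 13 − 12 = 1
n=16: ⌊(17·585+62)/691⌋ − ⌊(16·585+62)/691⌋ = ⌊10007/691⌋ − ⌊9422/691⌋ = 14 − 13 = 1
n=17: ⌊(18·585+62)/691⌋ − ⌊(17·585+62)/691⌋ = ⌊10592/691⌋ − ⌊10007/691⌋ = 15 − 14 = 1
n=18: ⌊(19·585+62)/691⌋ − ⌊(18·585+62)/691⌋ = ⌊11177/691⌋ − ⌊10592/691⌋ = 16 − 15 = 1
n=19: ⌊(20·585+62)/691⌋ − ⌊(19·585+62)/691⌋ = ⌊11762/691⌋ − ⌊11177/691⌋ = 17 − 16 = 1
n=20: ⌊(21·585+62)/691⌋ − ⌊(20·585+62)/691⌋ = ⌊12347/691⌋ − ⌊11762/691⌋ = 17 − 17 = 0
n=21: ⌊(22·585+62)/691⌋ − ⌊(21·585+62)/691⌋ = ⌊12932/691⌋ − ⌊12347/691⌋ = 18 − 17 = 1
n=22: ⌊(23·585+62)/691⌋ − ⌊(22·585+62)/691⌋ = ⌊13517/691⌋ − ⌊12932/691⌋ = 19 − 18 = 1
n=23: ⌊(24·585+62)/691⌋ − ⌊(23·585+62)/691⌋ = ⌊14102/691⌋ − ⌊13517/691⌋ = 20 − 19 = 1
n=24: ⌊(25·585+62)/691⌋ − ⌊(24·585+62)/691⌋ = ⌊14687/691⌋ − ⌊14102/691⌋ = 21 − 20 = 1
n=25: ⌊(26·585+62)/691⌋ − ⌊(25·585+62)/691⌋ = ⌊15272/691⌋ − ⌊14687/691⌋ = 22 − 21 = 1
n=26: ⌊(27·585+62)/691⌋ − ⌊(26·585+62)/691⌋ = ⌊15857/691⌋ − ⌊15272/691⌋ = 22 − 22 = 0
n=27: ⌊(28·585+62)/691⌋ − ⌊(27·585+62)/691⌋ = ⌊16442/691⌋ − ⌊15857/691⌋ = 23 − 22 = 1
n=28: ⌊(29·585+62)/691⌋ − ⌊(28·585+62)/691⌋ = ⌊17027/691⌋ − ⌊16442/691⌋ = 24 − 23 = 1
n=29: ⌊(30·585+62)/691⌋ − ⌊(29·585+62)/691⌋ = ⌊17612/691⌋ − ⌊17027/691⌋ = 25 − 24 = 1
n=30: ⌊(31·585+62)/691⌋ − ⌊(30·585+62)/691⌋ = ⌊18197/691⌋ − ⌊17612/691⌋ = 26 − 25 = 1
n=31: ⌊(32·585+62)/691⌋ − ⌊(31·585+62)/691⌋ = ⌊18782/691⌋ − ⌊18197/691⌋ = 27 − 26 = 1
n=32: ⌊(33·585+62)/691⌋ − ⌊(32·585+62)/691⌋ = ⌊19367/691⌋ − ⌊18782/691⌋ = 28 − 27 = 1
n=33: ⌊(34·585+62)/691⌋ − ⌊(33·585+62)/691⌋ = ⌊19952/691⌋ − ⌊19367/691⌋ = 28 − 28 = 0

0111111011111011111101111101111110


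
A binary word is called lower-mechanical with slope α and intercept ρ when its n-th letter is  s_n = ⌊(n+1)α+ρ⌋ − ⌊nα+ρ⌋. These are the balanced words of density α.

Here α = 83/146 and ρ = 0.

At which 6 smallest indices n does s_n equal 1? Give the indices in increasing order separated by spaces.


n=0: ⌊83/146⌋−⌊0/146⌋ = 0−0 = 0
n=1: ⌊166/146⌋−⌊83/146⌋ = 1−0 = 1  ← one
n=2: ⌊249/146⌋−⌊166/146⌋ = 1−1 = 0
n=3: ⌊332/146⌋−⌊249/146⌋ = 2−1 = 1  ← one
n=4: ⌊415/146⌋−⌊332/146⌋ = 2−2 = 0
n=5: ⌊498/146⌋−⌊415/146⌋ = 3−2 = 1  ← one
n=6: ⌊581/146⌋−⌊498/146⌋ = 3−3 = 0
n=7: ⌊664/146⌋−⌊581/146⌋ = 4−3 = 1  ← one
n=8: ⌊747/146⌋−⌊664/146⌋ = 5−4 = 1  ← one
n=9: ⌊830/146⌋−⌊747/146⌋ = 5−5 = 0
n=10: ⌊913/146⌋−⌊830/146⌋ = 6−5 = 1  ← one
positions of the first 6 ones: 1 3 5 7 8 10

1 3 5 7 8 10


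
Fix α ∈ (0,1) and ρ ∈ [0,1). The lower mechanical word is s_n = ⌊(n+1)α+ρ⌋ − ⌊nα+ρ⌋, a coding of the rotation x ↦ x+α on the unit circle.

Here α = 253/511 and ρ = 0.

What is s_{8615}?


(n+1)α + ρ = (8616·253) / 511 = 2179848/511
nα + ρ     = (8615·253) / 511 = 2179595/511
⌊2179848/511⌋ = 4265,  ⌊2179595/511⌋ = 4265
s_{8615} = 4265 − 4265 = 0

0


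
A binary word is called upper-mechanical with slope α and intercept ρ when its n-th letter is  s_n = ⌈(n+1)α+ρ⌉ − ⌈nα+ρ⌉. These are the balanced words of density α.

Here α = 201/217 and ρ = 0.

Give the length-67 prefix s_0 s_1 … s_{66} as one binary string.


1111111111111011111111111110111111111111011111111111110111111111111

n=0: ⌈(1·201)/217⌉ − ⌈(0·201)/217⌉ = ⌈201/217⌉ − ⌈0/217⌉ = 1 − 0 = 1
n=1: ⌈(2·201)/217⌉ − ⌈(1·201)/217⌉ = ⌈402/217⌉ − ⌈201/217⌉ = 2 − 1 = 1
n=2: ⌈(3·201)/217⌉ − ⌈(2·201)/217⌉ = ⌈603/217⌉ − ⌈402/217⌉ = 3 − 2 = 1
n=3: ⌈(4·201)/217⌉ − ⌈(3·201)/217⌉ = ⌈804/217⌉ − ⌈603/217⌉ = 4 − 3 = 1
n=4: ⌈(5·201)/217⌉ − ⌈(4·201)/217⌉ = ⌈1005/217⌉ − ⌈804/217⌉ = 5 − 4 = 1
n=5: ⌈(6·201)/217⌉ − ⌈(5·201)/217⌉ = ⌈1206/217⌉ − ⌈1005/217⌉ = 6 − 5 = 1
n=6: ⌈(7·201)/217⌉ − ⌈(6·201)/217⌉ = ⌈1407/217⌉ − ⌈1206/217⌉ = 7 − 6 = 1
n=7: ⌈(8·201)/217⌉ − ⌈(7·201)/217⌉ = ⌈1608/217⌉ − ⌈1407/217⌉ = 8 − 7 = 1
n=8: ⌈(9·201)/217⌉ − ⌈(8·201)/217⌉ = ⌈1809/217⌉ − ⌈1608/217⌉ = 9 − 8 = 1
n=9: ⌈(10·201)/217⌉ − ⌈(9·201)/217⌉ = ⌈2010/217⌉ − ⌈1809/217⌉ = 10 − 9 = 1
n=10: ⌈(11·201)/217⌉ − ⌈(10·201)/217⌉ = ⌈2211/217⌉ − ⌈2010/217⌉ = 11 − 10 = 1
n=11: ⌈(12·201)/217⌉ − ⌈(11·201)/217⌉ = ⌈2412/217⌉ − ⌈2211/217⌉ = 12 − 11 = 1
n=12: ⌈(13·201)/217⌉ − ⌈(12·201)/217⌉ = ⌈2613/217⌉ − ⌈2412/217⌉ = 13 − 12 = 1
n=13: ⌈(14·201)/217⌉ − ⌈(13·201)/217⌉ = ⌈2814/217⌉ − ⌈2613/217⌉ = 13 − 13 = 0
n=14: ⌈(15·201)/217⌉ − ⌈(14·201)/217⌉ = ⌈3015/217⌉ − ⌈2814/217⌉ = 14 − 13 = 1
n=15: ⌈(16·201)/217⌉ − ⌈(15·201)/217⌉ = ⌈3216/217⌉ − ⌈3015/217⌉ = 15 − 14 = 1
n=16: ⌈(17·201)/217⌉ − ⌈(16·201)/217⌉ = ⌈3417/217⌉ − ⌈3216/217⌉ = 16 − 15 = 1
n=17: ⌈(18·201)/217⌉ − ⌈(17·201)/217⌉ = ⌈3618/217⌉ − ⌈3417/217⌉ = 17 − 16 = 1
n=18: ⌈(19·201)/217⌉ − ⌈(18·201)/217⌉ = ⌈3819/217⌉ − ⌈3618/217⌉ = 18 − 17 = 1
n=19: ⌈(20·201)/217⌉ − ⌈(19·201)/217⌉ = ⌈4020/217⌉ − ⌈3819/217⌉ = 19 − 18 = 1
n=20: ⌈(21·201)/217⌉ − ⌈(20·201)/217⌉ = ⌈4221/217⌉ − ⌈4020/217⌉ = 20 − 19 = 1
n=21: ⌈(22·201)/217⌉ − ⌈(21·201)/217⌉ = ⌈4422/217⌉ − ⌈4221/217⌉ = 21 − 20 = 1
n=22: ⌈(23·201)/217⌉ − ⌈(22·201)/217⌉ = ⌈4623/217⌉ − ⌈4422/217⌉ = 22 − 21 = 1
n=23: ⌈(24·201)/217⌉ − ⌈(23·201)/217⌉ = ⌈4824/217⌉ − ⌈4623/217⌉ = 23 − 22 = 1
n=24: ⌈(25·201)/217⌉ − ⌈(24·201)/217⌉ = ⌈5025/217⌉ − ⌈4824/217⌉ = 24 − 23 = 1
n=25: ⌈(26·201)/217⌉ − ⌈(25·201)/217⌉ = ⌈5226/217⌉ − ⌈5025/217⌉ = 25 − 24 = 1
n=26: ⌈(27·201)/217⌉ − ⌈(26·201)/217⌉ = ⌈5427/217⌉ − ⌈5226/217⌉ = 26 − 25 = 1
n=27: ⌈(28·201)/217⌉ − ⌈(27·201)/217⌉ = ⌈5628/217⌉ − ⌈5427/217⌉ = 26 − 26 = 0
n=28: ⌈(29·201)/217⌉ − ⌈(28·201)/217⌉ = ⌈5829/217⌉ − ⌈5628/217⌉ = 27 − 26 = 1
n=29: ⌈(30·201)/217⌉ − ⌈(29·201)/217⌉ = ⌈6030/217⌉ − ⌈5829/217⌉ = 28 − 27 = 1
n=30: ⌈(31·201)/217⌉ − ⌈(30·201)/217⌉ = ⌈6231/217⌉ − ⌈6030/217⌉ = 29 − 28 = 1
n=31: ⌈(32·201)/217⌉ − ⌈(31·201)/217⌉ = ⌈6432/217⌉ − ⌈6231/217⌉ = 30 − 29 = 1
n=32: ⌈(33·201)/217⌉ − ⌈(32·201)/217⌉ = ⌈6633/217⌉ − ⌈6432/217⌉ = 31 − 30 = 1
n=33: ⌈(34·201)/217⌉ − ⌈(33·201)/217⌉ = ⌈6834/217⌉ − ⌈6633/217⌉ = 32 − 31 = 1
n=34: ⌈(35·201)/217⌉ − ⌈(34·201)/217⌉ = ⌈7035/217⌉ − ⌈6834/217⌉ = 33 − 32 = 1
n=35: ⌈(36·201)/217⌉ − ⌈(35·201)/217⌉ = ⌈7236/217⌉ − ⌈7035/217⌉ = 34 − 33 = 1
n=36: ⌈(37·201)/217⌉ − ⌈(36·201)/217⌉ = ⌈7437/217⌉ − ⌈7236/217⌉ = 35 − 34 = 1
n=37: ⌈(38·201)/217⌉ − ⌈(37·201)/217⌉ = ⌈7638/217⌉ − ⌈7437/217⌉ = 36 − 35 = 1
n=38: ⌈(39·201)/217⌉ − ⌈(38·201)/217⌉ = ⌈7839/217⌉ − ⌈7638/217⌉ = 37 − 36 = 1
n=39: ⌈(40·201)/217⌉ − ⌈(39·201)/217⌉ = ⌈8040/217⌉ − ⌈7839/217⌉ = 38 − 37 = 1
n=40: ⌈(41·201)/217⌉ − ⌈(40·201)/217⌉ = ⌈8241/217⌉ − ⌈8040/217⌉ = 38 − 38 = 0
n=41: ⌈(42·201)/217⌉ − ⌈(41·201)/217⌉ = ⌈8442/217⌉ − ⌈8241/217⌉ = 39 − 38 = 1
n=42: ⌈(43·201)/217⌉ − ⌈(42·201)/217⌉ = ⌈8643/217⌉ − ⌈8442/217⌉ = 40 − 39 = 1
n=43: ⌈(44·201)/217⌉ − ⌈(43·201)/217⌉ = ⌈8844/217⌉ − ⌈8643/217⌉ = 41 − 40 = 1
n=44: ⌈(45·201)/217⌉ − ⌈(44·201)/217⌉ = ⌈9045/217⌉ − ⌈8844/217⌉ = 42 − 41 = 1
n=45: ⌈(46·201)/217⌉ − ⌈(45·201)/217⌉ = ⌈9246/217⌉ − ⌈9045/217⌉ = 43 − 42 = 1
n=46: ⌈(47·201)/217⌉ − ⌈(46·201)/217⌉ = ⌈9447/217⌉ − ⌈9246/217⌉ = 44 − 43 = 1
n=47: ⌈(48·201)/217⌉ − ⌈(47·201)/217⌉ = ⌈9648/217⌉ − ⌈9447/217⌉ = 45 − 44 = 1
n=48: ⌈(49·201)/217⌉ − ⌈(48·201)/217⌉ = ⌈9849/217⌉ − ⌈9648/217⌉ = 46 − 45 = 1
n=49: ⌈(50·201)/217⌉ − ⌈(49·201)/217⌉ = ⌈10050/217⌉ − ⌈9849/217⌉ = 47 − 46 = 1
n=50: ⌈(51·201)/217⌉ − ⌈(50·201)/217⌉ = ⌈10251/217⌉ − ⌈10050/217⌉ = 48 − 47 = 1
n=51: ⌈(52·201)/217⌉ − ⌈(51·201)/217⌉ = ⌈10452/217⌉ − ⌈10251/217⌉ = 49 − 48 = 1
n=52: ⌈(53·201)/217⌉ − ⌈(52·201)/217⌉ = ⌈10653/217⌉ − ⌈10452/217⌉ = 50 − 49 = 1
n=53: ⌈(54·201)/217⌉ − ⌈(53·201)/217⌉ = ⌈10854/217⌉ − ⌈10653/217⌉ = 51 − 50 = 1
n=54: ⌈(55·201)/217⌉ − ⌈(54·201)/217⌉ = ⌈11055/217⌉ − ⌈10854/217⌉ = 51 − 51 = 0
n=55: ⌈(56·201)/217⌉ − ⌈(55·201)/217⌉ = ⌈11256/217⌉ − ⌈11055/217⌉ = 52 − 51 = 1
n=56: ⌈(57·201)/217⌉ − ⌈(56·201)/217⌉ = ⌈11457/217⌉ − ⌈11256/217⌉ = 53 − 52 = 1
n=57: ⌈(58·201)/217⌉ − ⌈(57·201)/217⌉ = ⌈11658/217⌉ − ⌈11457/217⌉ = 54 − 53 = 1
n=58: ⌈(59·201)/217⌉ − ⌈(58·201)/217⌉ = ⌈11859/217⌉ − ⌈11658/217⌉ = 55 − 54 = 1
n=59: ⌈(60·201)/217⌉ − ⌈(59·201)/217⌉ = ⌈12060/217⌉ − ⌈11859/217⌉ = 56 − 55 = 1
n=60: ⌈(61·201)/217⌉ − ⌈(60·201)/217⌉ = ⌈12261/217⌉ − ⌈12060/217⌉ = 57 − 56 = 1
n=61: ⌈(62·201)/217⌉ − ⌈(61·201)/217⌉ = ⌈12462/217⌉ − ⌈12261/217⌉ = 58 − 57 = 1
n=62: ⌈(63·201)/217⌉ − ⌈(62·201)/217⌉ = ⌈12663/217⌉ − ⌈12462/217⌉ = 59 − 58 = 1
n=63: ⌈(64·201)/217⌉ − ⌈(63·201)/217⌉ = ⌈12864/217⌉ − ⌈12663/217⌉ = 60 − 59 = 1
n=64: ⌈(65·201)/217⌉ − ⌈(64·201)/217⌉ = ⌈13065/217⌉ − ⌈12864/217⌉ = 61 − 60 = 1
n=65: ⌈(66·201)/217⌉ − ⌈(65·201)/217⌉ = ⌈13266/217⌉ − ⌈13065/217⌉ = 62 − 61 = 1
n=66: ⌈(67·201)/217⌉ − ⌈(66·201)/217⌉ = ⌈13467/217⌉ − ⌈13266/217⌉ = 63 − 62 = 1


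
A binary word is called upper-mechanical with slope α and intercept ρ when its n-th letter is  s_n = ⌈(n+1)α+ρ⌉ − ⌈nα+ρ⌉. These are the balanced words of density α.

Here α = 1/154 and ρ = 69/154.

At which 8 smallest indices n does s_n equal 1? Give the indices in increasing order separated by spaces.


n=0: ⌈70/154⌉−⌈69/154⌉ = 1−1 = 0
n=1: ⌈71/154⌉−⌈70/154⌉ = 1−1 = 0
  …
n=85: ⌈155/154⌉−⌈154/154⌉ = 2−1 = 1  ← one
n=86: ⌈156/154⌉−⌈155/154⌉ = 2−2 = 0
n=87: ⌈157/154⌉−⌈156/154⌉ = 2−2 = 0
  …
n=239: ⌈309/154⌉−⌈308/154⌉ = 3−2 = 1  ← one
n=240: ⌈310/154⌉−⌈309/154⌉ = 3−3 = 0
n=241: ⌈311/154⌉−⌈310/154⌉ = 3−3 = 0
  …
n=393: ⌈463/154⌉−⌈462/154⌉ = 4−3 = 1  ← one
n=394: ⌈464/154⌉−⌈463/154⌉ = 4−4 = 0
n=395: ⌈465/154⌉−⌈464/154⌉ = 4−4 = 0
  …
n=547: ⌈617/154⌉−⌈616/154⌉ = 5−4 = 1  ← one
n=548: ⌈618/154⌉−⌈617/154⌉ = 5−5 = 0
n=549: ⌈619/154⌉−⌈618/154⌉ = 5−5 = 0
  …
n=701: ⌈771/154⌉−⌈770/154⌉ = 6−5 = 1  ← one
n=702: ⌈772/154⌉−⌈771/154⌉ = 6−6 = 0
n=703: ⌈773/154⌉−⌈772/154⌉ = 6−6 = 0
  …
n=855: ⌈925/154⌉−⌈924/154⌉ = 7−6 = 1  ← one
n=856: ⌈926/154⌉−⌈925/154⌉ = 7−7 = 0
n=857: ⌈927/154⌉−⌈926/154⌉ = 7−7 = 0
  …
n=1009: ⌈1079/154⌉−⌈1078/154⌉ = 8−7 = 1  ← one
n=1010: ⌈1080/154⌉−⌈1079/154⌉ = 8−8 = 0
n=1011: ⌈1081/154⌉−⌈1080/154⌉ = 8−8 = 0
  …
n=1163: ⌈1233/154⌉−⌈1232/154⌉ = 9−8 = 1  ← one
positions of the first 8 ones: 85 239 393 547 701 855 1009 1163

85 239 393 547 701 855 1009 1163
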